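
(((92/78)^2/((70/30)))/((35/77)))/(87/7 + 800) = 2116/1310595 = 0.00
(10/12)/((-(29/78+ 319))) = -65/24911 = -0.00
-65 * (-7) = 455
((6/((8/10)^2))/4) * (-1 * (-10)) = 375/16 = 23.44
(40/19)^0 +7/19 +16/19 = 42/19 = 2.21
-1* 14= -14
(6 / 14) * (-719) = -2157 / 7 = -308.14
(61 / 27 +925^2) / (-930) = -11550968 / 12555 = -920.03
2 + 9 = 11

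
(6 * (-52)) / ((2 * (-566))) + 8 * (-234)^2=123967662 / 283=438048.28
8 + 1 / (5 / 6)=46 / 5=9.20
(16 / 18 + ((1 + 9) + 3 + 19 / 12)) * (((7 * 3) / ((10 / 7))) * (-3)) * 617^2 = -10390144877 / 40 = -259753621.92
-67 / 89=-0.75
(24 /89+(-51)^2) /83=31.34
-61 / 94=-0.65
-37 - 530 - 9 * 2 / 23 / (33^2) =-1577963 / 2783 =-567.00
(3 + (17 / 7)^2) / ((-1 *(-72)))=0.12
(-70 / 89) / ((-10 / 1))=7 / 89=0.08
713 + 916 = 1629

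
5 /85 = 1 /17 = 0.06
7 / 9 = 0.78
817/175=4.67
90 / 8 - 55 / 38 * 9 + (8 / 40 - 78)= -30239 / 380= -79.58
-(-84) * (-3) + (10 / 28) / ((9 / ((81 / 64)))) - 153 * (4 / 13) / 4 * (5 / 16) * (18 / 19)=-56530629 / 221312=-255.43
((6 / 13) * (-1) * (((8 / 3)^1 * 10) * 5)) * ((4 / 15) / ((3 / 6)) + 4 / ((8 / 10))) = -13280 / 39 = -340.51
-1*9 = -9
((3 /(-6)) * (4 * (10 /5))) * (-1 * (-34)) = -136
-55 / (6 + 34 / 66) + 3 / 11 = -3864 / 473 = -8.17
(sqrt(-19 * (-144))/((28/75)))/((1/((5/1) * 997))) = 698435.72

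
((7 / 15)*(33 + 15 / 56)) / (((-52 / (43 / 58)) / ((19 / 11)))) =-507357 / 1327040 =-0.38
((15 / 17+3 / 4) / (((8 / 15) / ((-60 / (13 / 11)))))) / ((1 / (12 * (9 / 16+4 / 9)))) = -1877.60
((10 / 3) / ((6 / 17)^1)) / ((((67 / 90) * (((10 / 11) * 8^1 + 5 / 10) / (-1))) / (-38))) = 37400 / 603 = 62.02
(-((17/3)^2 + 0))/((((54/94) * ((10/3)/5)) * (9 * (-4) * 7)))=13583/40824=0.33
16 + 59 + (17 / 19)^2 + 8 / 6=83536 / 1083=77.13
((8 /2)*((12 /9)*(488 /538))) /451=3904 /363957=0.01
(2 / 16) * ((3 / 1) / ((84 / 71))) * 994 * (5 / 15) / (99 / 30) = 25205 / 792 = 31.82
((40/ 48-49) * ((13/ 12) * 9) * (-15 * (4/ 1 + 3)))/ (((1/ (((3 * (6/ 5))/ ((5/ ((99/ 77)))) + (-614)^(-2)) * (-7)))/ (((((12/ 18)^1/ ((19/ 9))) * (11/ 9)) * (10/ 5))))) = -246657.64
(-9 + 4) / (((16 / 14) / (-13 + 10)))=105 / 8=13.12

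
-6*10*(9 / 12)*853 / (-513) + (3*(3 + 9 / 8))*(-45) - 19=-228479 / 456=-501.05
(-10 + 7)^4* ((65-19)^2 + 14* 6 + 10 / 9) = 178290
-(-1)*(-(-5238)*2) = 10476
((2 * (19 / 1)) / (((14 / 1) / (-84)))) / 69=-76 / 23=-3.30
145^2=21025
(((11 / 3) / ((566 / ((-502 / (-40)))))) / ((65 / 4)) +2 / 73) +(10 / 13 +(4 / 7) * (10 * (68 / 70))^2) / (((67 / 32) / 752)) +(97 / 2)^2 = 40727761726335011 / 1851581468100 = 21996.20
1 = 1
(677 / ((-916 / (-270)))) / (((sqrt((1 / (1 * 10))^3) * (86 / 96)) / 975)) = 21386430000 * sqrt(10) / 9847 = 6868064.37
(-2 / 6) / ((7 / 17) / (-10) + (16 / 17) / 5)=-34 / 15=-2.27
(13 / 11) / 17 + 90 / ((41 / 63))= 1060823 / 7667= 138.36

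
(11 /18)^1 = 11 /18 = 0.61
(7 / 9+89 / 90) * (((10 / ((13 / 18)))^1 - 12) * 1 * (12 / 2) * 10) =2544 / 13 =195.69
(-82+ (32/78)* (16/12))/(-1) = 9530/117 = 81.45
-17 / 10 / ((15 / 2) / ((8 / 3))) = -136 / 225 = -0.60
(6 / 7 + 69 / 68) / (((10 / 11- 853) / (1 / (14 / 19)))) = -186219 / 62461672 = -0.00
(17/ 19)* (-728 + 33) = -11815/ 19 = -621.84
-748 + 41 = -707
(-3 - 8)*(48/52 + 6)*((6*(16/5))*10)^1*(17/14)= -1615680/91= -17754.73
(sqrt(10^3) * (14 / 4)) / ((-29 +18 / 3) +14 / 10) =-175 * sqrt(10) / 108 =-5.12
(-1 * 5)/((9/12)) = -20/3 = -6.67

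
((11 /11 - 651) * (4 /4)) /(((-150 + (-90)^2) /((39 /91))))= -13 /371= -0.04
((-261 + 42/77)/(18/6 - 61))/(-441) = -955/93786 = -0.01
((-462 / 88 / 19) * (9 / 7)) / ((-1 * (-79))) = -27 / 6004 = -0.00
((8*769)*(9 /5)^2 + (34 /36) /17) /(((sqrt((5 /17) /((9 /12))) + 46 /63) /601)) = 14754494357617 /237800 - 792440873427*sqrt(255) /237800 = 8831910.81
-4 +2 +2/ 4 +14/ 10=-1/ 10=-0.10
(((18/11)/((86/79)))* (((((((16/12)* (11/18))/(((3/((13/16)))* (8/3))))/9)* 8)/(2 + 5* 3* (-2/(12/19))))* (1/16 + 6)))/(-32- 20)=7663/27046656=0.00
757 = 757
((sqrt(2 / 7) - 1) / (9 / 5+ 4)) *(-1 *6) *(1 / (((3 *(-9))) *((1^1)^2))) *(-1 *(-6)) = -20 / 87+ 20 *sqrt(14) / 609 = -0.11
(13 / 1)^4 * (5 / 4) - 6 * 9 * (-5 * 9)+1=152529 / 4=38132.25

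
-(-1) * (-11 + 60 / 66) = -111 / 11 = -10.09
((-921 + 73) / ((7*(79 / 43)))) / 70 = -18232 / 19355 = -0.94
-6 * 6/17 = -36/17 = -2.12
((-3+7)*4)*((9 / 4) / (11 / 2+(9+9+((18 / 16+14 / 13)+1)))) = 3744 / 2777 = 1.35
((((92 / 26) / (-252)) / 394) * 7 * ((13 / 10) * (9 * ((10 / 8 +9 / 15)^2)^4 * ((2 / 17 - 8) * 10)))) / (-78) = -5412730838492261 / 13374566400000000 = -0.40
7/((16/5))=35/16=2.19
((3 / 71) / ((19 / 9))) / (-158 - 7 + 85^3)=27 / 828232040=0.00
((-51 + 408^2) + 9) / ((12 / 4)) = 55474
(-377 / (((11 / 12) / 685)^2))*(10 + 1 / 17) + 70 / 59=-256999990381210 / 121363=-2117614020.59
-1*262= -262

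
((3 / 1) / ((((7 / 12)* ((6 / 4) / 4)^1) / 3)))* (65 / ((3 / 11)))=68640 / 7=9805.71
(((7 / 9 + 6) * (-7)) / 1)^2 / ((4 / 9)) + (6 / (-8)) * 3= 5062.44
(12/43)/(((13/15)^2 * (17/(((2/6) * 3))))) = 2700/123539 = 0.02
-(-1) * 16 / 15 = 16 / 15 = 1.07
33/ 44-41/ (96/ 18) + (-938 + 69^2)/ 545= 673/ 8720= 0.08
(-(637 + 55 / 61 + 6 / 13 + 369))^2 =638143747921 / 628849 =1014780.57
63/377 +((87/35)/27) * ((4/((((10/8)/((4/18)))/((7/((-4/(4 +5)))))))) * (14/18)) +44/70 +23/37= 0.62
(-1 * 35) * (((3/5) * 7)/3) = -49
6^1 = 6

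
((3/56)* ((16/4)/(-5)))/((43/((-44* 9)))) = 594/1505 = 0.39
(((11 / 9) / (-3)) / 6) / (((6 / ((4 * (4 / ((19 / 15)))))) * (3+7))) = -22 / 1539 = -0.01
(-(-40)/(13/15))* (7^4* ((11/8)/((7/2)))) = 565950/13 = 43534.62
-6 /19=-0.32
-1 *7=-7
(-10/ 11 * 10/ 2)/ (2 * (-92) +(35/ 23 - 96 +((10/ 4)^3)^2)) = 0.13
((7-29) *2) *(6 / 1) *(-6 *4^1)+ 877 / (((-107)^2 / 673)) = 73131085 / 11449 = 6387.55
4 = 4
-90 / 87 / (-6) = 5 / 29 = 0.17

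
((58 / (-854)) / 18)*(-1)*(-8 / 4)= -29 / 3843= -0.01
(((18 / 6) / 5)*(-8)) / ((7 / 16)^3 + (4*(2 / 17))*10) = -1671168 / 1667555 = -1.00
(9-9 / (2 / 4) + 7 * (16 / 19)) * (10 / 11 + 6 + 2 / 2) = -5133 / 209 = -24.56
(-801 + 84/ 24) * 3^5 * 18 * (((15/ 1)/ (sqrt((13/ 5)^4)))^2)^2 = -68981802978515625/ 815730721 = -84564429.42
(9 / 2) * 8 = 36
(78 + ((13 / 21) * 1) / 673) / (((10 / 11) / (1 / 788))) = 12126257 / 111368040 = 0.11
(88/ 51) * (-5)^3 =-11000/ 51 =-215.69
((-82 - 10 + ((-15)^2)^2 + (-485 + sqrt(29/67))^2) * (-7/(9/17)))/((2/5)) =-11391759925/1206 + 288575 * sqrt(1943)/603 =-9424808.84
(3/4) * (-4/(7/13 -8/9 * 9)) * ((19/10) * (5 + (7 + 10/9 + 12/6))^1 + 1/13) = 16841/1455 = 11.57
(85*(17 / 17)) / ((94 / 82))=3485 / 47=74.15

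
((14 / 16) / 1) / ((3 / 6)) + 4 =23 / 4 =5.75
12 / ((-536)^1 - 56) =-3 / 148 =-0.02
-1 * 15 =-15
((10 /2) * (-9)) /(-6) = 15 /2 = 7.50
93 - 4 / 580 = 13484 / 145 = 92.99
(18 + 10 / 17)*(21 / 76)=1659 / 323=5.14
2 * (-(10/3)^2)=-200/9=-22.22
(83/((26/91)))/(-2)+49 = -385/4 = -96.25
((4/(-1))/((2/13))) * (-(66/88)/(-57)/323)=-13/12274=-0.00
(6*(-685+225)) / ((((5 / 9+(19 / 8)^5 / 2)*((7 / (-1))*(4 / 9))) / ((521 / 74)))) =954161233920 / 5856655889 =162.92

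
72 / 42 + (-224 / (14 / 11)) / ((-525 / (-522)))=-4332 / 25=-173.28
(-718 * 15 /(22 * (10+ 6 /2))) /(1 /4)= -21540 /143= -150.63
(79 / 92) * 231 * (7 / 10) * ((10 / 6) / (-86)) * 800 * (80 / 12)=-42581000 / 2967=-14351.53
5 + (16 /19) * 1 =111 /19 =5.84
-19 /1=-19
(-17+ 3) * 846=-11844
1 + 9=10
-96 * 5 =-480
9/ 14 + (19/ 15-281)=-58609/ 210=-279.09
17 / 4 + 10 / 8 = 11 / 2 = 5.50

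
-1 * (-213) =213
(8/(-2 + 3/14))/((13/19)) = -2128/325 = -6.55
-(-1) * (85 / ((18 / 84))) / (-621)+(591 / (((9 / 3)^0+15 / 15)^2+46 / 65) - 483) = -22682741 / 63342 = -358.10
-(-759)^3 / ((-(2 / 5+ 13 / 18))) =-39352093110 / 101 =-389624684.26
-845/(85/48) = -8112/17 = -477.18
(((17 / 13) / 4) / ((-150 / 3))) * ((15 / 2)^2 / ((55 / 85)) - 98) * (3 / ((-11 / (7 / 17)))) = -10227 / 1258400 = -0.01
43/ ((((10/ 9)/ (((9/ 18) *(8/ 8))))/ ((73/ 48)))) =9417/ 320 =29.43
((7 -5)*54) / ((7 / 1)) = 108 / 7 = 15.43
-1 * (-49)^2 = -2401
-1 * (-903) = 903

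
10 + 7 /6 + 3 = 85 /6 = 14.17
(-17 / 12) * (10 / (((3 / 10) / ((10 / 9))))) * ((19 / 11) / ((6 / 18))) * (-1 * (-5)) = -1359.43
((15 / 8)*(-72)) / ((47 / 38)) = -109.15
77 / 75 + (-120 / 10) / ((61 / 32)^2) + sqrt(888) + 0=-635083 / 279075 + 2 * sqrt(222)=27.52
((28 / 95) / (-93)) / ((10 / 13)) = -0.00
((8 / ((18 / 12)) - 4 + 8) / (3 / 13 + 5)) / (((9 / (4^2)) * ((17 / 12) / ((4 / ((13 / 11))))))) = 19712 / 2601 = 7.58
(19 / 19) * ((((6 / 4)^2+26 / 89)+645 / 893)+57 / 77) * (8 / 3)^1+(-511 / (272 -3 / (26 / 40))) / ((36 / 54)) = 8240757661 / 1054818744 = 7.81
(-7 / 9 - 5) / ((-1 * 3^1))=52 / 27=1.93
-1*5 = -5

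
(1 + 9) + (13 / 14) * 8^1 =122 / 7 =17.43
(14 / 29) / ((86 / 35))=0.20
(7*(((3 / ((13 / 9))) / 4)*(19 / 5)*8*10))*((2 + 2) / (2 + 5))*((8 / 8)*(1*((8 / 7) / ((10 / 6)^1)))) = 196992 / 455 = 432.95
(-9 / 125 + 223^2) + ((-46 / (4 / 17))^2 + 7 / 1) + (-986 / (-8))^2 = 206293481 / 2000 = 103146.74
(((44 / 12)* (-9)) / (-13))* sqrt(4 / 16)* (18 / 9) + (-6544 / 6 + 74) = -39551 / 39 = -1014.13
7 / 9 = 0.78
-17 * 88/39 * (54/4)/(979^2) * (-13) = 612/87131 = 0.01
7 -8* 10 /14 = 9 /7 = 1.29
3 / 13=0.23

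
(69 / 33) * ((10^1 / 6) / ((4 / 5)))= 575 / 132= 4.36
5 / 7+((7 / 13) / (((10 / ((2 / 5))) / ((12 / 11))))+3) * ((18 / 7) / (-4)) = -61531 / 50050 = -1.23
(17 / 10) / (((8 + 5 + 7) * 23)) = 0.00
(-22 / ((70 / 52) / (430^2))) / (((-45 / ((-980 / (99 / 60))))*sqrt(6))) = -538428800*sqrt(6) / 81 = -16282417.57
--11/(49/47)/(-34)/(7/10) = -2585/5831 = -0.44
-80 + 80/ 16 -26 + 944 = 843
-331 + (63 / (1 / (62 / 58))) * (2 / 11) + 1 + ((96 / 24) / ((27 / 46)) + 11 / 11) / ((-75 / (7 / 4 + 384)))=-924906187 / 2583900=-357.95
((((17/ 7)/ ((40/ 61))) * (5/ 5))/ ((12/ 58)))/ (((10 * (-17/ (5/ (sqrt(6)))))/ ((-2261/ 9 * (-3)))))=-571387 * sqrt(6)/ 8640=-161.99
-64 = -64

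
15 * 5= 75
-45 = -45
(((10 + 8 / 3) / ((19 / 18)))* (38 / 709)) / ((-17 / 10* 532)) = -60 / 84371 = -0.00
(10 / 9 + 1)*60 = 380 / 3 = 126.67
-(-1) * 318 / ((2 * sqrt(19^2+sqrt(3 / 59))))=159 * sqrt(59) / sqrt(sqrt(177)+21299)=8.37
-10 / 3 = -3.33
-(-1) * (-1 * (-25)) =25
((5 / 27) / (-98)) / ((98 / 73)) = -365 / 259308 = -0.00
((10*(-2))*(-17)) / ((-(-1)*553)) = 340 / 553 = 0.61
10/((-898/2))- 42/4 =-9449/898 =-10.52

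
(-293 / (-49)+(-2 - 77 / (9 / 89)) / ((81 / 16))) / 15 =-5173267 / 535815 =-9.65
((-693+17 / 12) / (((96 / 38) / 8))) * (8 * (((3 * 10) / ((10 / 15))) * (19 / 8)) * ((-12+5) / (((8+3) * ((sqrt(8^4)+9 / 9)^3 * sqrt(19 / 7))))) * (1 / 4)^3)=1103767 * sqrt(133) / 309337600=0.04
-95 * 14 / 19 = -70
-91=-91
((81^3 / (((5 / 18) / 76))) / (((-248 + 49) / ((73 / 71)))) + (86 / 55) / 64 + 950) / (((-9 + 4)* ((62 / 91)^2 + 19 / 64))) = 309008127836042362 / 1567225768625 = 197168.87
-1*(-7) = 7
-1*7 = -7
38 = 38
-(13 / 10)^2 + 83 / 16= 1399 / 400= 3.50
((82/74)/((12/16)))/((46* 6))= 41/7659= 0.01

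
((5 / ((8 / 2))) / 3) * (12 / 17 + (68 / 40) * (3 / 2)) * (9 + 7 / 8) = 29151 / 2176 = 13.40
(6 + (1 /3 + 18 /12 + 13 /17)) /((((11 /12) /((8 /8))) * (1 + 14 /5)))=8770 /3553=2.47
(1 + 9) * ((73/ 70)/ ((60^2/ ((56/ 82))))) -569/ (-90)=233363/ 36900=6.32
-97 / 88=-1.10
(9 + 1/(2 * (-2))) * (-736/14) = -460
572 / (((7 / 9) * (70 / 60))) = 30888 / 49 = 630.37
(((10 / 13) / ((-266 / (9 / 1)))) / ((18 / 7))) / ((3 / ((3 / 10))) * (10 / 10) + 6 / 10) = -25 / 26182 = -0.00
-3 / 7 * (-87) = 261 / 7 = 37.29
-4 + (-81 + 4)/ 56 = -43/ 8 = -5.38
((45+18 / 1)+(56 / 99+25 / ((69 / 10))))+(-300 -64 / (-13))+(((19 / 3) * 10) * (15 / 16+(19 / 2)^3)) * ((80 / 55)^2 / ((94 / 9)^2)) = 594412792775 / 719274699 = 826.41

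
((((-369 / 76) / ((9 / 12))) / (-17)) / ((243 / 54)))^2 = 6724 / 938961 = 0.01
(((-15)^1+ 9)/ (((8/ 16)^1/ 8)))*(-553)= 53088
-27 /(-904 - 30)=27 /934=0.03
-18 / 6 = -3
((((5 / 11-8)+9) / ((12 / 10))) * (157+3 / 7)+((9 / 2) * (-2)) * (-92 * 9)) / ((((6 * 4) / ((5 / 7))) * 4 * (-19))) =-2206865 / 737352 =-2.99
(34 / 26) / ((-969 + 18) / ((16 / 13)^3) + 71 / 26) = -69632 / 27016103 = -0.00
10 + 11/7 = 81/7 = 11.57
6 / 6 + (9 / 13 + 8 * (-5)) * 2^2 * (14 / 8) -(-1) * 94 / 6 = -10081 / 39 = -258.49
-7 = -7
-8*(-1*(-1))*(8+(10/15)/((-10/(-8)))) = -1024/15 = -68.27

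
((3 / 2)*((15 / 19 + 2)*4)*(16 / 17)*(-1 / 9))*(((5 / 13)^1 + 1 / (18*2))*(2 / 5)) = -163664 / 566865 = -0.29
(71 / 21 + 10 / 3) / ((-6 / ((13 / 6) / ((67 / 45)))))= -3055 / 1876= -1.63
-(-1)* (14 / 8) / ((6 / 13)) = 91 / 24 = 3.79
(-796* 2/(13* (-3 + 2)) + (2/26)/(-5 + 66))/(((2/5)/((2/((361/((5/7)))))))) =2427825/2003911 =1.21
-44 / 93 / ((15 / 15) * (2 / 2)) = -44 / 93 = -0.47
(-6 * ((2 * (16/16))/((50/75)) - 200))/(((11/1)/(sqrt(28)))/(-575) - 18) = -196962570000/2999429879 + 14952300 * sqrt(7)/2999429879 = -65.65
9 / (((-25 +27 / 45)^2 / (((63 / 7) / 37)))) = 2025 / 550708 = 0.00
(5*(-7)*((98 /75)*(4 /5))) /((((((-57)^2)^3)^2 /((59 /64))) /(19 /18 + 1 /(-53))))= -20014393 /673283378630328865963772400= -0.00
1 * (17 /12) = 17 /12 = 1.42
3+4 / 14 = 3.29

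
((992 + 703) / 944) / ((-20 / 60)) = -5085 / 944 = -5.39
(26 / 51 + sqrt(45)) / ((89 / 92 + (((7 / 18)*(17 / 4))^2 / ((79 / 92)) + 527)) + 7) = 20408544 / 21543241517 + 7064496*sqrt(5) / 1267249501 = 0.01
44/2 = 22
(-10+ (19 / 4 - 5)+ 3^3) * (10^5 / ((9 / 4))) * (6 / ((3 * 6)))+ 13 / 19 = 127300351 / 513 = 248148.83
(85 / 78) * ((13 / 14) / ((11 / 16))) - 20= -4280 / 231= -18.53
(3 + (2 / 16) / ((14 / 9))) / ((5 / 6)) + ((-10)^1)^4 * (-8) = -4479793 / 56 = -79996.30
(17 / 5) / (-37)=-17 / 185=-0.09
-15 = -15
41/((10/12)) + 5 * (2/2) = 271/5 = 54.20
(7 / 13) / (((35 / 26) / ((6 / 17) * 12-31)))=-10.71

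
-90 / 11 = -8.18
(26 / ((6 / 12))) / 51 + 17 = 919 / 51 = 18.02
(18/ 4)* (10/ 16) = 45/ 16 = 2.81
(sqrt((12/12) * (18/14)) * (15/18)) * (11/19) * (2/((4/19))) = 55 * sqrt(7)/28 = 5.20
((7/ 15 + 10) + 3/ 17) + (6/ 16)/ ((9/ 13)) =22817/ 2040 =11.18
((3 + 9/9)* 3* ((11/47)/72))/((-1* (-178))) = 0.00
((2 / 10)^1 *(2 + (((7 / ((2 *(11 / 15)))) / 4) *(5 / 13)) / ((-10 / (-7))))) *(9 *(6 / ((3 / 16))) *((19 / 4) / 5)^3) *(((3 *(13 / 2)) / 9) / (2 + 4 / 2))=109284447 / 1760000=62.09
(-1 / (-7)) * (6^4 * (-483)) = -89424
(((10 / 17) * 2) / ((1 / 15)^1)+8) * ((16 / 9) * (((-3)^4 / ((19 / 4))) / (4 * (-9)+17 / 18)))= -22.18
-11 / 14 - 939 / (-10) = 3259 / 35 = 93.11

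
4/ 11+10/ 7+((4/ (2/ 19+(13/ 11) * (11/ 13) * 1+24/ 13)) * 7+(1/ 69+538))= 709170535/ 1291059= 549.29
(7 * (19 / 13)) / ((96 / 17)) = 2261 / 1248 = 1.81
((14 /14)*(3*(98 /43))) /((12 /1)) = 49 /86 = 0.57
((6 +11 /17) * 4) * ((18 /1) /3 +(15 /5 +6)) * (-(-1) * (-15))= -101700 /17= -5982.35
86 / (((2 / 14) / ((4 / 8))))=301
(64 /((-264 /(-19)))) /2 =76 /33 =2.30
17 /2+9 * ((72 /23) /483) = 63383 /7406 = 8.56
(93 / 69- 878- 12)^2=417752721 / 529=789702.69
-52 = -52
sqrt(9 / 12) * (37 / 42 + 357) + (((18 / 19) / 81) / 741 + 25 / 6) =1055929 / 253422 + 15031 * sqrt(3) / 84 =314.10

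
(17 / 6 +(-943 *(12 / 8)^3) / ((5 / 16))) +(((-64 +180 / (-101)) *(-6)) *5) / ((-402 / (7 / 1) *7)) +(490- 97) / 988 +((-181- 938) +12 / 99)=-4157044922097 / 367718780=-11304.96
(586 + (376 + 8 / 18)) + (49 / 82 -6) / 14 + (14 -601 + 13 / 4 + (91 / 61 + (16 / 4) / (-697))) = 1017306856 / 2678571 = 379.79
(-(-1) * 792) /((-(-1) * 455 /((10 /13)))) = 1584 /1183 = 1.34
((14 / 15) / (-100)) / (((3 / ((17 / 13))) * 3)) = -119 / 87750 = -0.00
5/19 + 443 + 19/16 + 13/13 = 135417/304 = 445.45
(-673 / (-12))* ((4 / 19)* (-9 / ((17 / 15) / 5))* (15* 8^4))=-9303552000 / 323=-28803566.56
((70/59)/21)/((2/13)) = 65/177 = 0.37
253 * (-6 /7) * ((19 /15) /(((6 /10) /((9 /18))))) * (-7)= 4807 /3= 1602.33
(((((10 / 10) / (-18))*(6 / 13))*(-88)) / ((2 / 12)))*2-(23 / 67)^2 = 1573251 / 58357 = 26.96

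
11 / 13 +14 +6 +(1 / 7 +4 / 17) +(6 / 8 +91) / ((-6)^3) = 27800827 / 1336608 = 20.80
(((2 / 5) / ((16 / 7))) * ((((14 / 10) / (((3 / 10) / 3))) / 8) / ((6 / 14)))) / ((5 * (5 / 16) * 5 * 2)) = 343 / 7500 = 0.05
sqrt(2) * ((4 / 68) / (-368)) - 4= -4 - sqrt(2) / 6256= -4.00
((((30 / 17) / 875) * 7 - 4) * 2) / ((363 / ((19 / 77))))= -76 / 14025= -0.01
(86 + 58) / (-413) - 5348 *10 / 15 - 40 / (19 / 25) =-3618.31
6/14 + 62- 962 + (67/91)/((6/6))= -81794/91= -898.84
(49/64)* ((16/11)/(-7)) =-7/44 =-0.16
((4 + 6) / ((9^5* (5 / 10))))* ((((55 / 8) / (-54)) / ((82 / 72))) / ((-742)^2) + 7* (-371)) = -0.88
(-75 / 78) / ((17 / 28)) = -350 / 221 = -1.58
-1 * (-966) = 966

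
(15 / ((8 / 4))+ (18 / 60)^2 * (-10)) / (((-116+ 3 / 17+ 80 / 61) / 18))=-205326 / 197915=-1.04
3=3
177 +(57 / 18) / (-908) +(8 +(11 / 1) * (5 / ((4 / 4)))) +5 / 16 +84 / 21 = 2661991 / 10896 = 244.31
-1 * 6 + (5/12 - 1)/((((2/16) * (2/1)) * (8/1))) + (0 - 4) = -247/24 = -10.29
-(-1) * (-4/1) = -4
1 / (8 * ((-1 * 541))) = -1 / 4328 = -0.00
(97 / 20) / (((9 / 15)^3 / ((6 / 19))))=2425 / 342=7.09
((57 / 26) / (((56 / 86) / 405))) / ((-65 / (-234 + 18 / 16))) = 369863253 / 75712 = 4885.13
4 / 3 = 1.33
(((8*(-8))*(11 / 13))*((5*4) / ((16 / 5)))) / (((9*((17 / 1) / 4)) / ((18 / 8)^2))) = -9900 / 221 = -44.80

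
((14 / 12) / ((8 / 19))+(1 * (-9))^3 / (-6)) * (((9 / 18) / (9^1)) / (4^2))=5965 / 13824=0.43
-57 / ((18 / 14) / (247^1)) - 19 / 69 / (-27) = -20400452 / 1863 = -10950.32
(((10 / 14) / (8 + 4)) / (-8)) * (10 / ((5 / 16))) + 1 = 16 / 21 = 0.76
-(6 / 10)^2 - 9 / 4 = -261 / 100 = -2.61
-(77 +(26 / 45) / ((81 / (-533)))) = -266807 / 3645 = -73.20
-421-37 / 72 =-30349 / 72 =-421.51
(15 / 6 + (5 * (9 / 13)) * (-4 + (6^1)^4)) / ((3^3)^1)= 116345 / 702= 165.73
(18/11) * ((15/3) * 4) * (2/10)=72/11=6.55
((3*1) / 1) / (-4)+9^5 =236193 / 4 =59048.25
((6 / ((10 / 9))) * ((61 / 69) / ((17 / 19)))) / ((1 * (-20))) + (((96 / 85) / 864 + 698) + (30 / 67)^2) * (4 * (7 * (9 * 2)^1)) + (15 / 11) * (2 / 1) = 679412579156491 / 1930718900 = 351896.17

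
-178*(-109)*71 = 1377542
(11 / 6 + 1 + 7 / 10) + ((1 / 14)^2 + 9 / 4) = 8509 / 1470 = 5.79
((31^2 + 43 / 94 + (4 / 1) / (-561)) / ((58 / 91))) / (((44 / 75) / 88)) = 115345050275 / 509762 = 226272.36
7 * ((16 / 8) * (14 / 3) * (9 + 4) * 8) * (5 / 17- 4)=-428064 / 17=-25180.24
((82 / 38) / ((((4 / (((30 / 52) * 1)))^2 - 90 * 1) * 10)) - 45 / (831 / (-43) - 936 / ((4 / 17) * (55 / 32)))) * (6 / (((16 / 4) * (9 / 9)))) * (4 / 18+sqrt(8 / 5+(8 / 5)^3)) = 3107684135 / 659557525012+5593831443 * sqrt(890) / 3297787625060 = 0.06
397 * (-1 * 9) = -3573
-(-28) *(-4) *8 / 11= -81.45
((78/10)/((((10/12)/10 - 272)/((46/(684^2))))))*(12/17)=-46/23105805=-0.00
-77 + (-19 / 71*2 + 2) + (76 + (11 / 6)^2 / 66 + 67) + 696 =11709277 / 15336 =763.52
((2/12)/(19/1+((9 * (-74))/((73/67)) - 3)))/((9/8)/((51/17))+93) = -146/48690207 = -0.00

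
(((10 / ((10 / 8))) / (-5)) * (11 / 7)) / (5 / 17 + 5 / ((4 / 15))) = -5984 / 45325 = -0.13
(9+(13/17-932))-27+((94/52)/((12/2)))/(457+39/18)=-1155892511/1217710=-949.23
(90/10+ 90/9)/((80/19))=361/80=4.51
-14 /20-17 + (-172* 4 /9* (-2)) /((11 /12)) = 49199 /330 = 149.09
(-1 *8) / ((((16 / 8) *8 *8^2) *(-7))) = 1 / 896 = 0.00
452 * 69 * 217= 6767796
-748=-748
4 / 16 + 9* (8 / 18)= 17 / 4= 4.25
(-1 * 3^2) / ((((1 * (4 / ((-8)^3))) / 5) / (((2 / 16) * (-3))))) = -2160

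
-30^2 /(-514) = 450 /257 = 1.75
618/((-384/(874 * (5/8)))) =-225055/256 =-879.12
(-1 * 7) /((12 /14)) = -8.17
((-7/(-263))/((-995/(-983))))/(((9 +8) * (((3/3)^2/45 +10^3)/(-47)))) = -2910663/40038694729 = -0.00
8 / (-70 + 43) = -8 / 27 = -0.30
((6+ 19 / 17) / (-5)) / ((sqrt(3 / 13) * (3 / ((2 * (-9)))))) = 242 * sqrt(39) / 85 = 17.78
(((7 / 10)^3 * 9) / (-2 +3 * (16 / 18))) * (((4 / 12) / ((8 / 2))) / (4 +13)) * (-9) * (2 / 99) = -3087 / 748000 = -0.00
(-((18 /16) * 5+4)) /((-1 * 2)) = 77 /16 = 4.81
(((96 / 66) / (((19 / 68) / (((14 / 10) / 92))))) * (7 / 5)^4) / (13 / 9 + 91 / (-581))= 1707456744 / 7225521875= 0.24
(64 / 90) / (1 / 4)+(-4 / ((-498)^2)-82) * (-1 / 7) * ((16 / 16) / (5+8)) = 105663487 / 28210455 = 3.75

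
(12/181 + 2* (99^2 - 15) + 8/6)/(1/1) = 10628356/543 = 19573.40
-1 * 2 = -2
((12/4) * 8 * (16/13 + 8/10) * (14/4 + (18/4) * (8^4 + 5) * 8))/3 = 155907312/65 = 2398574.03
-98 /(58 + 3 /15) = -490 /291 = -1.68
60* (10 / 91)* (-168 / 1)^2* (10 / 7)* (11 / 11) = 265846.15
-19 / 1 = -19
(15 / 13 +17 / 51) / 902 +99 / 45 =193624 / 87945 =2.20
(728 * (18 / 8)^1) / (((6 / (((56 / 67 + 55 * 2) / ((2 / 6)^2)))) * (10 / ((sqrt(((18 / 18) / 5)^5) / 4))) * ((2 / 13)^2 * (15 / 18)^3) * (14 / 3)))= 17840367207 * sqrt(5) / 20937500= 1905.30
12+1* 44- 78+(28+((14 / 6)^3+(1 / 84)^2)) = 395923 / 21168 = 18.70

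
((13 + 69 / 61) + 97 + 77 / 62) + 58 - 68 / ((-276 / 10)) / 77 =3424079803 / 20093766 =170.41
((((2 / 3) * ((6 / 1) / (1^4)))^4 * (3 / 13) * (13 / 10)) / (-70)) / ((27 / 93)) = -3.78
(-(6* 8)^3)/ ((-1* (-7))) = -110592/ 7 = -15798.86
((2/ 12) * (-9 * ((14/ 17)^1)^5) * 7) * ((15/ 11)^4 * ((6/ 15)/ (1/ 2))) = -228709656000/ 20788126337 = -11.00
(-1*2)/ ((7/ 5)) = -1.43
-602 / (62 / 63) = -18963 / 31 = -611.71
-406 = -406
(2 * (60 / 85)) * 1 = 1.41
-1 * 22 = -22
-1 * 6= -6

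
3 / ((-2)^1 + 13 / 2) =2 / 3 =0.67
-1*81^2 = -6561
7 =7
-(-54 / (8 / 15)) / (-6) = -135 / 8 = -16.88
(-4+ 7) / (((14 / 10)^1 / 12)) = 180 / 7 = 25.71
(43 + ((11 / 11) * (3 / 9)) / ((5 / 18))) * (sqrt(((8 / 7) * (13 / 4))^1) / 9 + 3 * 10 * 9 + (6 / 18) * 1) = 221 * sqrt(182) / 315 + 179231 / 15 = 11958.20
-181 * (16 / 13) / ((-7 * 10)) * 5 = 1448 / 91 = 15.91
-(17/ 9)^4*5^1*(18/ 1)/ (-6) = 190.95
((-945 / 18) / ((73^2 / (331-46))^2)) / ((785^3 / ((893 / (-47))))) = 1296351 / 219796308116426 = 0.00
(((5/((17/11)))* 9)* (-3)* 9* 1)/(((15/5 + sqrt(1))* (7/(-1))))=13365/476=28.08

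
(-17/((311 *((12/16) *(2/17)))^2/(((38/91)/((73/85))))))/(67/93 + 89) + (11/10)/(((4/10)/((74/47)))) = 818224973854879/188981132499978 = 4.33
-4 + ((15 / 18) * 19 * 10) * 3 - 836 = -365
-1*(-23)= 23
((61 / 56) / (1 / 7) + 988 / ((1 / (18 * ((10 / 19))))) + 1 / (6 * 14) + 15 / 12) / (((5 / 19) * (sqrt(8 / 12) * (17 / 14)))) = 29905487 * sqrt(6) / 2040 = 35908.42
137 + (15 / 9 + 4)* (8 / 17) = 419 / 3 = 139.67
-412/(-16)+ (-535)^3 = -612521397/4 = -153130349.25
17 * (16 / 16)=17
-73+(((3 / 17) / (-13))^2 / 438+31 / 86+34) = -38.64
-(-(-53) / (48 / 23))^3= -1811386459 / 110592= -16379.00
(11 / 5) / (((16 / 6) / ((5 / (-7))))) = -33 / 56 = -0.59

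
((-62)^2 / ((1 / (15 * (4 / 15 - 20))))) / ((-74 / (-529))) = -8133904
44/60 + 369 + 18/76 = 210883/570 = 369.97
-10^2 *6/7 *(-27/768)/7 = 675/1568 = 0.43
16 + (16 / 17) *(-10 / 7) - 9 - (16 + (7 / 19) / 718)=-16794135 / 1623398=-10.35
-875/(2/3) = -2625/2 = -1312.50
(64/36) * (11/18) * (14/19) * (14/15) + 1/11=212813/253935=0.84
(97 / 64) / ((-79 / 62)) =-3007 / 2528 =-1.19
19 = 19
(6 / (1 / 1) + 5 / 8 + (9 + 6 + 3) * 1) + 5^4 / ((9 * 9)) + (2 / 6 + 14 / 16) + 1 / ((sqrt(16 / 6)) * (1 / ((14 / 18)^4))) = 2401 * sqrt(6) / 26244 + 5435 / 162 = 33.77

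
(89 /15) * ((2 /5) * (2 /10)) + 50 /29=23912 /10875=2.20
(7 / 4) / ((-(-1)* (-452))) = -7 / 1808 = -0.00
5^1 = 5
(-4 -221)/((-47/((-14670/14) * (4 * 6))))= -39609000/329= -120392.10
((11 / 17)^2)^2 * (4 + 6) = 146410 / 83521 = 1.75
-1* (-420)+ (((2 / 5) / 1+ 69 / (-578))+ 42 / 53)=64495763 / 153170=421.07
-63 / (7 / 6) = -54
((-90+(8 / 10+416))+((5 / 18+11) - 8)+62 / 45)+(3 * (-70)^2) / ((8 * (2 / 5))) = 886537 / 180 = 4925.21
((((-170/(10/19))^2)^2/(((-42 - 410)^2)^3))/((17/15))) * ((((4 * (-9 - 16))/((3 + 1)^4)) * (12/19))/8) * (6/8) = -0.00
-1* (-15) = 15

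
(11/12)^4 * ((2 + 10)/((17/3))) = 14641/9792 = 1.50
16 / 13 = 1.23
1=1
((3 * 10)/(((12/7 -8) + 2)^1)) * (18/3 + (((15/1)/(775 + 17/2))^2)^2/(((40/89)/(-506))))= -253229518053582/6029426229121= -42.00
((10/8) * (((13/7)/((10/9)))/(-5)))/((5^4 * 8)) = -117/1400000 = -0.00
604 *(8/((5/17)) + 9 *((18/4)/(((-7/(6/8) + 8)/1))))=-19177/10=-1917.70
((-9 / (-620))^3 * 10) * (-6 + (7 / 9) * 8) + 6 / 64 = 0.09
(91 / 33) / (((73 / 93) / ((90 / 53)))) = 253890 / 42559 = 5.97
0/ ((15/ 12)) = 0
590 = 590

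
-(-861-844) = 1705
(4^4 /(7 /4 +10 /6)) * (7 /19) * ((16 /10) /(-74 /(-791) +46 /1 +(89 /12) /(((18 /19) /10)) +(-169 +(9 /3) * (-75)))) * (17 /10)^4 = -1.37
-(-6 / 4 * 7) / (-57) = -7 / 38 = -0.18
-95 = -95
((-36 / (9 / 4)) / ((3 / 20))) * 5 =-1600 / 3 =-533.33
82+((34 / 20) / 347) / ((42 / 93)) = 3984087 / 48580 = 82.01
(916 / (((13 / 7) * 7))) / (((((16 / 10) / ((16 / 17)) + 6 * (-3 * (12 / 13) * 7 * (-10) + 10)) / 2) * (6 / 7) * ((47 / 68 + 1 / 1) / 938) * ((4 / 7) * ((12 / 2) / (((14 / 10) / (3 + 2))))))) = 5010041848 / 823968675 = 6.08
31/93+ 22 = 67/3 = 22.33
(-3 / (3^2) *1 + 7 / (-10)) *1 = -31 / 30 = -1.03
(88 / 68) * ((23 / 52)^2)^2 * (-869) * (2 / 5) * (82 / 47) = -109675004879 / 3651238240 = -30.04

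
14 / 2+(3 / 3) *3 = 10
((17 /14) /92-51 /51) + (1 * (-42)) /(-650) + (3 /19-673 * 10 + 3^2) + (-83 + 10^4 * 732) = 58164766987687 /7953400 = 7313195.24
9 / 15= 3 / 5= 0.60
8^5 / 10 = 16384 / 5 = 3276.80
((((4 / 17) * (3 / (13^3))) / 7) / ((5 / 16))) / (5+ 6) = 0.00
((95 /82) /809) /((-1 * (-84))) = 95 /5572392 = 0.00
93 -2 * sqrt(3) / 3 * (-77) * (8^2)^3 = 93 + 40370176 * sqrt(3) / 3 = 23307824.98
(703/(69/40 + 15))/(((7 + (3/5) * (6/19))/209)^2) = 11085495223000/312081141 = 35521.20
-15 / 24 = -5 / 8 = -0.62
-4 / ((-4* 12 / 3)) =1 / 4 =0.25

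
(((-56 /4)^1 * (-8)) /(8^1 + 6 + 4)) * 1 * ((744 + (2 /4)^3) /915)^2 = 248067463 /60280200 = 4.12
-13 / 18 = -0.72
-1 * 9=-9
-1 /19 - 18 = -343 /19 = -18.05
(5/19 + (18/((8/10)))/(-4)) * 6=-2445/76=-32.17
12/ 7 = 1.71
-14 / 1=-14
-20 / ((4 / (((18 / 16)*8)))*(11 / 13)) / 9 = -65 / 11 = -5.91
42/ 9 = 14/ 3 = 4.67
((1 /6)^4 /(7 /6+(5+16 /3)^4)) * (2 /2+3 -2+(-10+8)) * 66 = 0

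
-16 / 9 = -1.78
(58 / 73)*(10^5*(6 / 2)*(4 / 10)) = 6960000 / 73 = 95342.47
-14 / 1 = -14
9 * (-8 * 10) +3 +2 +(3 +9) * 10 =-595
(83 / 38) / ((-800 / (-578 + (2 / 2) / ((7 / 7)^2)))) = 47891 / 30400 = 1.58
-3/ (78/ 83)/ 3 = -83/ 78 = -1.06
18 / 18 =1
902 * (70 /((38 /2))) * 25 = 1578500 /19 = 83078.95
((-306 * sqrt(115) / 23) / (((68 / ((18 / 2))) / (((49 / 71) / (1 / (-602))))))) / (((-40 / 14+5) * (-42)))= -132741 * sqrt(115) / 16330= -87.17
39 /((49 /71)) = 2769 /49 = 56.51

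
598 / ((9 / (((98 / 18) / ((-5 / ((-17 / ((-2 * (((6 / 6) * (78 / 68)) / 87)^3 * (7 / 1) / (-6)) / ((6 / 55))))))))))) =10494591382688 / 418275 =25090171.26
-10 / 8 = -5 / 4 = -1.25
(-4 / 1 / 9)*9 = -4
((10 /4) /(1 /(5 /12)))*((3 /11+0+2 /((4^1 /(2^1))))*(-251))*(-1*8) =87850 /33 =2662.12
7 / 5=1.40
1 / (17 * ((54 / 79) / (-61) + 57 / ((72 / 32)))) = 14457 / 6223394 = 0.00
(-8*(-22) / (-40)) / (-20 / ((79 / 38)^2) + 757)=-137302 / 23477785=-0.01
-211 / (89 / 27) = -5697 / 89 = -64.01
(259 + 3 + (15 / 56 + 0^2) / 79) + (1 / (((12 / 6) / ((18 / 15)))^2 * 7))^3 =887438695103 / 3387125000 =262.00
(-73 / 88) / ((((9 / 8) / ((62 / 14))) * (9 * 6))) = -2263 / 37422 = -0.06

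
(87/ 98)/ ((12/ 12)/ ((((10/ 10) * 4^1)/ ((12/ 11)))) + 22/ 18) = 8613/ 14504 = 0.59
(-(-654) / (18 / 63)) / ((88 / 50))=57225 / 44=1300.57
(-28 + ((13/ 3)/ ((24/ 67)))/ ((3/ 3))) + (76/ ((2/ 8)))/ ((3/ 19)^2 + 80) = -25176337/ 2080008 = -12.10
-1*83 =-83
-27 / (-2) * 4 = 54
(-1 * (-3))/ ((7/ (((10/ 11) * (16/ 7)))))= 480/ 539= 0.89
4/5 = 0.80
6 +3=9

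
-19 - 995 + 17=-997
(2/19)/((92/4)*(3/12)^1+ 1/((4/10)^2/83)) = 0.00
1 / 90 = 0.01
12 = 12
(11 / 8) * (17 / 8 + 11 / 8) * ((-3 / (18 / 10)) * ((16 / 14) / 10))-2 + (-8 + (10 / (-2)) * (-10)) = 469 / 12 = 39.08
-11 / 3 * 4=-14.67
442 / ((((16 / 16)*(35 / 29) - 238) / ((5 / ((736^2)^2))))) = -32045 / 1007507549454336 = -0.00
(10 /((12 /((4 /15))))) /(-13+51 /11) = -11 /414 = -0.03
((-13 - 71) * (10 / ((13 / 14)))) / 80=-147 / 13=-11.31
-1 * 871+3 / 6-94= -1929 / 2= -964.50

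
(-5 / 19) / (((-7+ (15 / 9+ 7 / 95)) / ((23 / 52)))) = 1725 / 77948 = 0.02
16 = 16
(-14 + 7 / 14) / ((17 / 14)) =-189 / 17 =-11.12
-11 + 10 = -1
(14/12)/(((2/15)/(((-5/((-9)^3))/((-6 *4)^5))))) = -175/23219011584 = -0.00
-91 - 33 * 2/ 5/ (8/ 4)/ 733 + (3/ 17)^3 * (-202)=-1658710234/ 18006145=-92.12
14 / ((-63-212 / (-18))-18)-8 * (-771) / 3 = 182966 / 89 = 2055.80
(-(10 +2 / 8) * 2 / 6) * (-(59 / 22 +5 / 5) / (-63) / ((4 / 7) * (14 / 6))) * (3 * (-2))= 1107 / 1232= 0.90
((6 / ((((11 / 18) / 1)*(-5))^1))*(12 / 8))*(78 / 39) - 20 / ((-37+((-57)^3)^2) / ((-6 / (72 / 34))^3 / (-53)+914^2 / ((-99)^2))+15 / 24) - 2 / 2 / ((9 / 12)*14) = -7883239950698895496366 / 1316913807791873351445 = -5.99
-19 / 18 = -1.06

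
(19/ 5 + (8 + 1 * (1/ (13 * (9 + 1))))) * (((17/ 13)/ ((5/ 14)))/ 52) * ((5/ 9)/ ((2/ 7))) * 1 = 1.62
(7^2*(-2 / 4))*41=-2009 / 2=-1004.50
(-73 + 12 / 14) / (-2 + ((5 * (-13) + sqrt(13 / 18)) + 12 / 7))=2121 * sqrt(26) / 751729 + 830826 / 751729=1.12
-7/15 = -0.47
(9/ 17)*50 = 450/ 17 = 26.47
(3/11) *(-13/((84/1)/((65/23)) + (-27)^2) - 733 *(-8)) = 289194043/180829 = 1599.27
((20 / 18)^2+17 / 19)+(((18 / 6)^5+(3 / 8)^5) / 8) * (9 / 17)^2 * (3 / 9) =579145274083 / 116594049024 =4.97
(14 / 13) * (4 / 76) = 14 / 247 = 0.06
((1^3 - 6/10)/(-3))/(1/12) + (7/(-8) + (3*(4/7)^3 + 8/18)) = -181613/123480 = -1.47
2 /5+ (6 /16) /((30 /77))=109 /80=1.36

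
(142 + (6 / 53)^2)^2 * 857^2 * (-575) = -67202904726132362300 / 7890481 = -8516959197561.26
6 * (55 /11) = 30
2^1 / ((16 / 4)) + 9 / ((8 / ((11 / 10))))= 139 / 80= 1.74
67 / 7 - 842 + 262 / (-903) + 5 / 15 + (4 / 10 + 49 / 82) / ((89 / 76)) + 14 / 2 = -4528127903 / 5491745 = -824.53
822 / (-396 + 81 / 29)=-7946 / 3801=-2.09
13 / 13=1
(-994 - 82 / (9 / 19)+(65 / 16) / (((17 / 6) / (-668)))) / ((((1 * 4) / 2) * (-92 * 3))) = 3.85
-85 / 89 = -0.96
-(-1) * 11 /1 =11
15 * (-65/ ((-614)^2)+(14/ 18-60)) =-1004697265/ 1130988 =-888.34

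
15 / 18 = 5 / 6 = 0.83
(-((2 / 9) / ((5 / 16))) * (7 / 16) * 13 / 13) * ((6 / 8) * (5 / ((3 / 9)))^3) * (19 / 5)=-5985 / 2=-2992.50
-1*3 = -3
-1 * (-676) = 676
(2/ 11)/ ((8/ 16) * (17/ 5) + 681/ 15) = 20/ 5181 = 0.00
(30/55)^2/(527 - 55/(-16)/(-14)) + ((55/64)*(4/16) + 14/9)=19418362181/10964853504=1.77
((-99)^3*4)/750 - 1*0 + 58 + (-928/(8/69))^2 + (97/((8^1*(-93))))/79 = 470640731469859/7347000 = 64058899.07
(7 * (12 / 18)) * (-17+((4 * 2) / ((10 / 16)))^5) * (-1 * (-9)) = 14430376.11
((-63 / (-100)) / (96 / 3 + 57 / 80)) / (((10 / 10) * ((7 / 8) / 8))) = 2304 / 13085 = 0.18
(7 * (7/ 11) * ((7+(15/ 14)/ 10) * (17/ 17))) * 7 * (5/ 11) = 100.73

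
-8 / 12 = -2 / 3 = -0.67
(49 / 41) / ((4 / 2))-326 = -26683 / 82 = -325.40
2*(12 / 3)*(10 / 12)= 20 / 3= 6.67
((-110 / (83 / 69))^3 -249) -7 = -437391856472 / 571787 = -764955.93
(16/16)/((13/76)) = 76/13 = 5.85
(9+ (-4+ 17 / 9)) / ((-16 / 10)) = -155 / 36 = -4.31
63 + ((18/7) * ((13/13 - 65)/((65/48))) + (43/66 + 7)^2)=31739/1981980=0.02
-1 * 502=-502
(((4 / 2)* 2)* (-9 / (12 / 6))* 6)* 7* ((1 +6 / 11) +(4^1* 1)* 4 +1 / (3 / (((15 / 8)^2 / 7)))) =-2356803 / 176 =-13390.93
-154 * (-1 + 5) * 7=-4312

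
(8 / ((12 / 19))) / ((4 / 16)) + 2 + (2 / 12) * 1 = 317 / 6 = 52.83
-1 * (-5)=5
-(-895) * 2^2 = 3580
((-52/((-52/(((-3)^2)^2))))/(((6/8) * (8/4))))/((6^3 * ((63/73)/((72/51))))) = 146/357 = 0.41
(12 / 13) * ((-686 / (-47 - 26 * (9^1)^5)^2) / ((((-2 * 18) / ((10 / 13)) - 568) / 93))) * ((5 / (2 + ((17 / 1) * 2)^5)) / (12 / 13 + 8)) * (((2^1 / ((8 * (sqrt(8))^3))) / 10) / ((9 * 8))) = 53165 * sqrt(2) / 9776756582567521890551844864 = 0.00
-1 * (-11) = 11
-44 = -44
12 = 12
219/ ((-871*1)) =-219/ 871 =-0.25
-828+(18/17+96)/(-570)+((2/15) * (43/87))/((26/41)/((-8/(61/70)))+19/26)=-6893693050745/8325005553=-828.07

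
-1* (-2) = 2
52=52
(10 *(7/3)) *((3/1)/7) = 10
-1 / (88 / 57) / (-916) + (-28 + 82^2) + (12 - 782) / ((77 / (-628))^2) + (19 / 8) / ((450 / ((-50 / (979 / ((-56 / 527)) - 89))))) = -117779233871953037 / 2645374884768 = -44522.70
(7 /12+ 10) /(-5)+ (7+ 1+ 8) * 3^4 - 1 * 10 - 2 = 76913 /60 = 1281.88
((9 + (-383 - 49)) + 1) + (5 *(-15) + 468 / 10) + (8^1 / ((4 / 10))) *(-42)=-6451 / 5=-1290.20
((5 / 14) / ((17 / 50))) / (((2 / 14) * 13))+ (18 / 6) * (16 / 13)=941 / 221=4.26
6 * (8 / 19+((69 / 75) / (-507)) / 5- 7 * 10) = -167564374 / 401375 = -417.48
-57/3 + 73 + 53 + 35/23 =2496/23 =108.52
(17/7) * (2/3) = 1.62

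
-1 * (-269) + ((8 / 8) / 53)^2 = 269.00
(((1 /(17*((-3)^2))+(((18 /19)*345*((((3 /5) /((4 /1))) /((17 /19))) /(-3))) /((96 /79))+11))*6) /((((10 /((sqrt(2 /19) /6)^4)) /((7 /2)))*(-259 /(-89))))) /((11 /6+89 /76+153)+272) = -3506689 /60457795286400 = -0.00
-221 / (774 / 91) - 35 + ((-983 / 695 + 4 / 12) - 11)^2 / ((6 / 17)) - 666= -175781852162 / 560792025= -313.45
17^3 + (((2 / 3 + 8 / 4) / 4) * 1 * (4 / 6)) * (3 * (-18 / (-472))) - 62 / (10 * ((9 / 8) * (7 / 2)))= 91279786 / 18585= 4911.48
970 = 970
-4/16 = -1/4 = -0.25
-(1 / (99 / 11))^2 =-1 / 81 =-0.01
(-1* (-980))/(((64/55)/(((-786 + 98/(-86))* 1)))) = -662919.08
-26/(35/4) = -104/35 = -2.97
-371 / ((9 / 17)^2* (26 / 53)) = -5682607 / 2106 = -2698.29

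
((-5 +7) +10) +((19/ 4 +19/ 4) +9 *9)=205/ 2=102.50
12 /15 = 4 /5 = 0.80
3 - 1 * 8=-5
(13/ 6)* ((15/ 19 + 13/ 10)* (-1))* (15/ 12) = -5161/ 912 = -5.66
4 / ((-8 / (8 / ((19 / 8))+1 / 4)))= -275 / 152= -1.81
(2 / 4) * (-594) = -297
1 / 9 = 0.11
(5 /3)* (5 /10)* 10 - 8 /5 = 101 /15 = 6.73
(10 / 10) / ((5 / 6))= 6 / 5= 1.20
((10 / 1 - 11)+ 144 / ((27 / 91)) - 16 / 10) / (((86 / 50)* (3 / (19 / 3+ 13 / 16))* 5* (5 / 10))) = 2483663 / 9288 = 267.41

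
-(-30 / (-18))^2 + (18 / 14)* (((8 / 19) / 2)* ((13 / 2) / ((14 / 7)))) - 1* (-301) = 358025 / 1197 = 299.10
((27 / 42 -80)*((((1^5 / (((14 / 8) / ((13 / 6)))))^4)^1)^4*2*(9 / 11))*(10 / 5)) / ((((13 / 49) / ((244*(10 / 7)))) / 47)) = -77708632954824127845336350720 / 158952076693553925369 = -488880891.47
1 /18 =0.06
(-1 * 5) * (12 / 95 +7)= -677 / 19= -35.63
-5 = -5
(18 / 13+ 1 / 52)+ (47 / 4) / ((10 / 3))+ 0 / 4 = 2563 / 520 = 4.93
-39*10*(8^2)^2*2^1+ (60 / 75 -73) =-15974761 / 5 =-3194952.20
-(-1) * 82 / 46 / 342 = 0.01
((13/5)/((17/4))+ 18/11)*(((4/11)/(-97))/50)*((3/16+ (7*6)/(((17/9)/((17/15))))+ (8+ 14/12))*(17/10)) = -8715943/880275000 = -0.01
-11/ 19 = -0.58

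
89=89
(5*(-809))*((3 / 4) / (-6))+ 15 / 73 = 295405 / 584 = 505.83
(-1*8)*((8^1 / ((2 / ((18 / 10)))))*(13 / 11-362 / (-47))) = -1322784 / 2585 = -511.72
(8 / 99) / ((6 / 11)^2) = 22 / 81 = 0.27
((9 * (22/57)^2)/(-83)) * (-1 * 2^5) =15488/29963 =0.52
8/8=1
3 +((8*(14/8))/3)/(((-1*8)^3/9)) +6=2283/256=8.92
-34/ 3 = -11.33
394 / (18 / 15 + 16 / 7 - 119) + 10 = 26640 / 4043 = 6.59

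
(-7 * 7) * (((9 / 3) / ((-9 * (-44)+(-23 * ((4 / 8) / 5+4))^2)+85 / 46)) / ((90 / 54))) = -202860 / 21367777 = -0.01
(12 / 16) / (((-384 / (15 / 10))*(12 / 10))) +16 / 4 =8187 / 2048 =4.00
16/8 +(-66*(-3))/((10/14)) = 1396/5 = 279.20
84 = 84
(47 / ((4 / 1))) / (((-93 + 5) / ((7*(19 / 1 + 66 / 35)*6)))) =-103071 / 880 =-117.13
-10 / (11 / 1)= -10 / 11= -0.91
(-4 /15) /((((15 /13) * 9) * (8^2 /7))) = -91 /32400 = -0.00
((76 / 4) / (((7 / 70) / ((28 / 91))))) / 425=0.14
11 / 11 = 1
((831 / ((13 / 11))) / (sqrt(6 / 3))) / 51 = 3047 * sqrt(2) / 442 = 9.75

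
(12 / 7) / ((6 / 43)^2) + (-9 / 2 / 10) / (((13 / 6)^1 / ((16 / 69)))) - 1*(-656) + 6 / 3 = 23420653 / 31395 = 746.00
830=830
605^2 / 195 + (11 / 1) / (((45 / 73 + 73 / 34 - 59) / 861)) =845555167 / 494871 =1708.64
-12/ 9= -4/ 3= -1.33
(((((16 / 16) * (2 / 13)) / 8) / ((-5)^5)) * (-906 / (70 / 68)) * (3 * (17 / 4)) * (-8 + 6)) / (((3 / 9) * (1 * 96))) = -392751 / 91000000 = -0.00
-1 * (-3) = 3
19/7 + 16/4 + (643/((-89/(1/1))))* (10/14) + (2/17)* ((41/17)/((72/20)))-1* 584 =-582.37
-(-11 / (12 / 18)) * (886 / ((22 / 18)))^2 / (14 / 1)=47688507 / 77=619331.26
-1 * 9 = -9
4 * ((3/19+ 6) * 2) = 936/19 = 49.26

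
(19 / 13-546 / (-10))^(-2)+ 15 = 199185265 / 13278736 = 15.00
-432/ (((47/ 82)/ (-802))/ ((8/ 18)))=12626688/ 47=268652.94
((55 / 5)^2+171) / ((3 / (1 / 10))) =146 / 15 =9.73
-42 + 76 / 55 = -2234 / 55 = -40.62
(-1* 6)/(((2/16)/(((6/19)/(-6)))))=48/19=2.53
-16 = -16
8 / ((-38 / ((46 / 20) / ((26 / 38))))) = -46 / 65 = -0.71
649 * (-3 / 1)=-1947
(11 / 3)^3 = 1331 / 27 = 49.30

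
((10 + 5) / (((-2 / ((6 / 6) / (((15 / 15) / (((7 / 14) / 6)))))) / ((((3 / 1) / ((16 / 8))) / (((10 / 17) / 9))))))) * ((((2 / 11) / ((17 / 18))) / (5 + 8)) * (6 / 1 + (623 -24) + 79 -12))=-20412 / 143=-142.74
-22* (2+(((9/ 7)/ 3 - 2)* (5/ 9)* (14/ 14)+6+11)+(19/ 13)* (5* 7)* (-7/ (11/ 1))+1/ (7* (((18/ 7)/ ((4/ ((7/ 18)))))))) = 249622/ 819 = 304.79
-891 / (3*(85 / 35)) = -2079 / 17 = -122.29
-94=-94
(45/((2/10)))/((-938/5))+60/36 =0.47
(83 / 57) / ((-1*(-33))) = 83 / 1881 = 0.04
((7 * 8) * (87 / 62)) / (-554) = -1218 / 8587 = -0.14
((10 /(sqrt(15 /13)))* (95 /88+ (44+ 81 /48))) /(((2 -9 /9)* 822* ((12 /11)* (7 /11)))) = 90541* sqrt(195) /1657152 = 0.76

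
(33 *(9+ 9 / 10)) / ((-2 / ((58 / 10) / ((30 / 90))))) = -284229 / 100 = -2842.29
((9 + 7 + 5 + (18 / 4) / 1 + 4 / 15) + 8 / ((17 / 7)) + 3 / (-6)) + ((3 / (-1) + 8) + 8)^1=10598 / 255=41.56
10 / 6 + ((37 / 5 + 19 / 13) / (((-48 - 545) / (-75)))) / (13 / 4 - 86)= 12654715 / 7655037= 1.65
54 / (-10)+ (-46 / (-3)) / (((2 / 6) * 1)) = 40.60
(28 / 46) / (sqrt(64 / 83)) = 7 * sqrt(83) / 92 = 0.69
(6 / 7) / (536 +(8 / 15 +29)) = 90 / 59381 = 0.00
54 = 54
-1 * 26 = -26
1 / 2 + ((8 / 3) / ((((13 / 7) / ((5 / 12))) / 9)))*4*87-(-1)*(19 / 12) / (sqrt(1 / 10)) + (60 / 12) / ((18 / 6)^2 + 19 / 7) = 19*sqrt(10) / 12 + 999254 / 533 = 1879.78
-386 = -386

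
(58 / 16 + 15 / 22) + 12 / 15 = 2247 / 440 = 5.11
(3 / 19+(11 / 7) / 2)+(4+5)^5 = 15707285 / 266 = 59049.94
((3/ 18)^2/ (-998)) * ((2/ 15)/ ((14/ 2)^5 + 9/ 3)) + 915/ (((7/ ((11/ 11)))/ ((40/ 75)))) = 2210455828793/ 31707358200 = 69.71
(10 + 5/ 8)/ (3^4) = 85/ 648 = 0.13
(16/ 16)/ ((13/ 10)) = 0.77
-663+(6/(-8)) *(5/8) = -21231/32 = -663.47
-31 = -31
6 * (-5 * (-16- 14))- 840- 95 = -35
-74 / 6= -37 / 3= -12.33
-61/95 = -0.64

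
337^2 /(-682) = -113569 /682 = -166.52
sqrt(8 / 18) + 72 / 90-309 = -4613 / 15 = -307.53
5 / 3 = 1.67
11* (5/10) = 11/2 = 5.50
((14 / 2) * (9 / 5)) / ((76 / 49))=3087 / 380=8.12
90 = 90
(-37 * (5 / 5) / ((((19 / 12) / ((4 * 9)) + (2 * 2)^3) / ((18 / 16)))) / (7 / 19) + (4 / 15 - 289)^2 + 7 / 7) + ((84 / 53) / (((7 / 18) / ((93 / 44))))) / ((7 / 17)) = 2118410008499122 / 25404531075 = 83387.09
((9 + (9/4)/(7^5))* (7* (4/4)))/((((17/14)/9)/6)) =16336647/5831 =2801.69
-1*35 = -35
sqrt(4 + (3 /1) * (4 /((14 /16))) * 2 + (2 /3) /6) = sqrt(13909) /21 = 5.62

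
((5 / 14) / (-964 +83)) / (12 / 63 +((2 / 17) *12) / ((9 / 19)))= -255 / 1994584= -0.00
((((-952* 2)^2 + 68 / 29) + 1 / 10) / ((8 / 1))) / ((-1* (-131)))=1051313349 / 303920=3459.18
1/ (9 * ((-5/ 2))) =-2/ 45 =-0.04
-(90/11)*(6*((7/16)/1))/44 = -945/1936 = -0.49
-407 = -407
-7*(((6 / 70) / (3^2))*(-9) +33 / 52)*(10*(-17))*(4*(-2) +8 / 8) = -118881 / 26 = -4572.35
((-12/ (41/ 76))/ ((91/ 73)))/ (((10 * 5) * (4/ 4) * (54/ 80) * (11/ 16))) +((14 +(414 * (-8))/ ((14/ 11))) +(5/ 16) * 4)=-19117097047/ 7387380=-2587.80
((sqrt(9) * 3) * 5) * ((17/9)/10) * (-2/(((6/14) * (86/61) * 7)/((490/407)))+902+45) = 8044.66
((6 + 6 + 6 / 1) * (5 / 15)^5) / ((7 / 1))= 2 / 189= 0.01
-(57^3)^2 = -34296447249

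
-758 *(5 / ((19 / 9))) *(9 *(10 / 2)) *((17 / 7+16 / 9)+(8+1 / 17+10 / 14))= -2370815550 / 2261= -1048569.46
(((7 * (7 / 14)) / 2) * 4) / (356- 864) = -7 / 508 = -0.01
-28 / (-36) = 7 / 9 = 0.78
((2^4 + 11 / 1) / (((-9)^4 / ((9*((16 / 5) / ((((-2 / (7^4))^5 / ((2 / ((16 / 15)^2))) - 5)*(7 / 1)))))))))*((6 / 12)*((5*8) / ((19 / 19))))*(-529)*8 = 77184199079198625881600 / 269298898754440515663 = 286.61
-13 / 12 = -1.08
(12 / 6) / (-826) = -1 / 413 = -0.00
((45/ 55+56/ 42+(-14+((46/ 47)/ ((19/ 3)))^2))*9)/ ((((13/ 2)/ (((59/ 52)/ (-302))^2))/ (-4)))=3249591199401/ 3515357852499064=0.00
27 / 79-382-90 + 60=-32521 / 79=-411.66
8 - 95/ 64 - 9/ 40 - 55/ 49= 81037/ 15680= 5.17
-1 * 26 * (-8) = 208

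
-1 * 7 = -7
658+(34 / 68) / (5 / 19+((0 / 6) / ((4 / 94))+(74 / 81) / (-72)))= 660.00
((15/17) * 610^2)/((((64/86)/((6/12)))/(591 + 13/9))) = 26660499875/204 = 130688724.88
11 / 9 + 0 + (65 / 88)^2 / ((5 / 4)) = 28901 / 17424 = 1.66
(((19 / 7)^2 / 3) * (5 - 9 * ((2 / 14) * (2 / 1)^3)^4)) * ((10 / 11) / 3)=-89740990 / 11647251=-7.70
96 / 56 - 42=-282 / 7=-40.29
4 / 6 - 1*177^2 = -93985 / 3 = -31328.33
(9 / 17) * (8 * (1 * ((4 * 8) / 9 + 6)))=688 / 17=40.47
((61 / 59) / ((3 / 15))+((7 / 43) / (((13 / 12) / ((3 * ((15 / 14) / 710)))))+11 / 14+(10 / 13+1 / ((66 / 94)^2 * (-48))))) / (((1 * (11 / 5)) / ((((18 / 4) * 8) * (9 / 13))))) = 75.71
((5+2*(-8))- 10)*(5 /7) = -15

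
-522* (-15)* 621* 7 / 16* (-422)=-3590904555 / 4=-897726138.75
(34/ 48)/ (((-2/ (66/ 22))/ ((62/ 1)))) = -527/ 8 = -65.88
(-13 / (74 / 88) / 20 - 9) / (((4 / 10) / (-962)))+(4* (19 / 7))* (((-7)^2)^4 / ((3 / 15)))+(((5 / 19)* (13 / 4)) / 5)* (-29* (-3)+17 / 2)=47571418771 / 152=312969860.34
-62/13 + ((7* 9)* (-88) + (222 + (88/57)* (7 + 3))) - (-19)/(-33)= -43297349/8151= -5311.91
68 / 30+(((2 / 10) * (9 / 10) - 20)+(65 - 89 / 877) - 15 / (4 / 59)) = -45754357 / 263100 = -173.90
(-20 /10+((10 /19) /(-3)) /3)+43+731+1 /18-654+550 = 228455 /342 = 668.00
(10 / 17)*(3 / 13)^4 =810 / 485537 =0.00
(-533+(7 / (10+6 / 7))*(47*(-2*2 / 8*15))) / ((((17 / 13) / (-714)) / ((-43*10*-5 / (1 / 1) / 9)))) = 11304754825 / 114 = 99164516.01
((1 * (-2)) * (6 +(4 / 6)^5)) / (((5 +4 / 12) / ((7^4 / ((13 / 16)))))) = -7154980 / 1053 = -6794.85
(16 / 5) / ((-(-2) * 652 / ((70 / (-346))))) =-14 / 28199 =-0.00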